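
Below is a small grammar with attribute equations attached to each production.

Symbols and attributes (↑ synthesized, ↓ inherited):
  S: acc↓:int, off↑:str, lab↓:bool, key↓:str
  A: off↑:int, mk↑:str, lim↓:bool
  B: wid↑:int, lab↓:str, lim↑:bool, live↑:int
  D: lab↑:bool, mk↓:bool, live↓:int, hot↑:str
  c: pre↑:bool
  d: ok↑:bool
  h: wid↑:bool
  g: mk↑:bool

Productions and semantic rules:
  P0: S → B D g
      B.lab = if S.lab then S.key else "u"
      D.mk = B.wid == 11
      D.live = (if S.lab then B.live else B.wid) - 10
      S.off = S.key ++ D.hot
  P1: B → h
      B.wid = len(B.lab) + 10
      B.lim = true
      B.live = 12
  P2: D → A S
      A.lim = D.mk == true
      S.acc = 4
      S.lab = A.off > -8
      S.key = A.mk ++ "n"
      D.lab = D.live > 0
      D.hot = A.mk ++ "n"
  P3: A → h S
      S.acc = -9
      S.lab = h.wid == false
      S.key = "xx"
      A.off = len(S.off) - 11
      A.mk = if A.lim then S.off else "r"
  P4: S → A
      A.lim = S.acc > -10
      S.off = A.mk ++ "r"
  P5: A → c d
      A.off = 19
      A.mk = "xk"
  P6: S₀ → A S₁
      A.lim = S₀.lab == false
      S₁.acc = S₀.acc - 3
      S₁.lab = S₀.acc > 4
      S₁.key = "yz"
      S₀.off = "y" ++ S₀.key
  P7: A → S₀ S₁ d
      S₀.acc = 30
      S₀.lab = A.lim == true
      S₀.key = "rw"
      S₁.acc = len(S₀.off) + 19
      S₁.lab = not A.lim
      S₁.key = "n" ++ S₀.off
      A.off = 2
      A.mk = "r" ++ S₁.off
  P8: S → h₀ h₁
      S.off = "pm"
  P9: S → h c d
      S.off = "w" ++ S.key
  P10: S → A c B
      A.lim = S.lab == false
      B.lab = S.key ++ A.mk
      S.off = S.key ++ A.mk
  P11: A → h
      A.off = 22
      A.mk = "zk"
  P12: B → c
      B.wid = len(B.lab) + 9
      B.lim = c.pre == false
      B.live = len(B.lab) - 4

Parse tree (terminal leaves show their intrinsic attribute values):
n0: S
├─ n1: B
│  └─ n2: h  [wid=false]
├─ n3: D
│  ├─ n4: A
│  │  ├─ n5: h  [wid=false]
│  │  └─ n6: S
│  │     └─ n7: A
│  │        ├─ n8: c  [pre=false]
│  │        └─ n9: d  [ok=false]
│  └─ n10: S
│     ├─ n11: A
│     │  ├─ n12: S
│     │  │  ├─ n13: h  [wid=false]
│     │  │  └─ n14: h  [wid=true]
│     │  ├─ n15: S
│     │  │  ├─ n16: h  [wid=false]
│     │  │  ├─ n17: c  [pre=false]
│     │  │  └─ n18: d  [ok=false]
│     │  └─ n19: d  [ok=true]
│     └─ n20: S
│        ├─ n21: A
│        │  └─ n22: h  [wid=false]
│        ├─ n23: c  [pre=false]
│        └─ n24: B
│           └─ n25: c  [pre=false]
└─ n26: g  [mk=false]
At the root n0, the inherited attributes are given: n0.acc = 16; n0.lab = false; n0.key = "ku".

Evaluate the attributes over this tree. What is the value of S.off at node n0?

1. n0.acc = 16  [given at root]
2. n0.lab = false  [given at root]
3. n0.key = "ku"  [given at root]
4. n1.lab = "u"  [if S.lab then S.key else "u"]
5. n2.wid = false  [terminal]
6. n1.wid = 11  [len(B.lab) + 10]
7. n1.lim = true  [true]
8. n1.live = 12  [12]
9. n3.mk = true  [B.wid == 11]
10. n3.live = 1  [(if S.lab then B.live else B.wid) - 10]
11. n4.lim = true  [D.mk == true]
12. n5.wid = false  [terminal]
13. n6.acc = -9  [-9]
14. n6.lab = true  [h.wid == false]
15. n6.key = "xx"  ["xx"]
16. n7.lim = true  [S.acc > -10]
17. n8.pre = false  [terminal]
18. n9.ok = false  [terminal]
19. n7.off = 19  [19]
20. n7.mk = "xk"  ["xk"]
21. n6.off = "xkr"  [A.mk ++ "r"]
22. n4.off = -8  [len(S.off) - 11]
23. n4.mk = "xkr"  [if A.lim then S.off else "r"]
24. n10.acc = 4  [4]
25. n10.lab = false  [A.off > -8]
26. n10.key = "xkrn"  [A.mk ++ "n"]
27. n11.lim = true  [S₀.lab == false]
28. n12.acc = 30  [30]
29. n12.lab = true  [A.lim == true]
30. n12.key = "rw"  ["rw"]
31. n13.wid = false  [terminal]
32. n14.wid = true  [terminal]
33. n12.off = "pm"  ["pm"]
34. n15.acc = 21  [len(S₀.off) + 19]
35. n15.lab = false  [not A.lim]
36. n15.key = "npm"  ["n" ++ S₀.off]
37. n16.wid = false  [terminal]
38. n17.pre = false  [terminal]
39. n18.ok = false  [terminal]
40. n15.off = "wnpm"  ["w" ++ S.key]
41. n19.ok = true  [terminal]
42. n11.off = 2  [2]
43. n11.mk = "rwnpm"  ["r" ++ S₁.off]
44. n20.acc = 1  [S₀.acc - 3]
45. n20.lab = false  [S₀.acc > 4]
46. n20.key = "yz"  ["yz"]
47. n21.lim = true  [S.lab == false]
48. n22.wid = false  [terminal]
49. n21.off = 22  [22]
50. n21.mk = "zk"  ["zk"]
51. n23.pre = false  [terminal]
52. n24.lab = "yzzk"  [S.key ++ A.mk]
53. n25.pre = false  [terminal]
54. n24.wid = 13  [len(B.lab) + 9]
55. n24.lim = true  [c.pre == false]
56. n24.live = 0  [len(B.lab) - 4]
57. n20.off = "yzzk"  [S.key ++ A.mk]
58. n10.off = "yxkrn"  ["y" ++ S₀.key]
59. n3.lab = true  [D.live > 0]
60. n3.hot = "xkrn"  [A.mk ++ "n"]
61. n26.mk = false  [terminal]
62. n0.off = "kuxkrn"  [S.key ++ D.hot]

"kuxkrn"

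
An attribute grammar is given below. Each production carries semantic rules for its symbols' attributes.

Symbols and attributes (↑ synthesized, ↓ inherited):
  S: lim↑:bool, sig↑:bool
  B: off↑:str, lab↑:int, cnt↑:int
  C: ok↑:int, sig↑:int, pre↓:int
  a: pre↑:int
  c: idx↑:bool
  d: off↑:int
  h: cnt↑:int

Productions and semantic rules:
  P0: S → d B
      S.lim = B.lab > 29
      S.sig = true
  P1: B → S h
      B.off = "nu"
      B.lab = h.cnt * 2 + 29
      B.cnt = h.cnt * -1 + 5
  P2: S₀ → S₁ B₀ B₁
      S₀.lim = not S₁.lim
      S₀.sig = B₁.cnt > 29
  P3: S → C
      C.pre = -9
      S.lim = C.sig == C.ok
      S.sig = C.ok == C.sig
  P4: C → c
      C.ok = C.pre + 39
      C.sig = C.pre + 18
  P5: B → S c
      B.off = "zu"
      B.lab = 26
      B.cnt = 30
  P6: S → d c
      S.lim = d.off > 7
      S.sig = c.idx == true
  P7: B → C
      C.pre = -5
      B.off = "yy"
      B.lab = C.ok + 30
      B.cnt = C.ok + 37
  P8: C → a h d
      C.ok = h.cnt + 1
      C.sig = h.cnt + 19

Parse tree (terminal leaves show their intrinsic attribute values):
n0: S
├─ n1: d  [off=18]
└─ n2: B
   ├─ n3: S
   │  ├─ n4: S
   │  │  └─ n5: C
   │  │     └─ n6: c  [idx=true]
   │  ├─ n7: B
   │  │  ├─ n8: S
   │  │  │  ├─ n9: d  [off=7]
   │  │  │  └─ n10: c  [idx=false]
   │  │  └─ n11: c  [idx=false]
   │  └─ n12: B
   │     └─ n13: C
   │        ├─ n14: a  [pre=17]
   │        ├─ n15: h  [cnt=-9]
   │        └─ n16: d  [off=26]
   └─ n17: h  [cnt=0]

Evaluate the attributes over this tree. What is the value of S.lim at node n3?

true

1. n1.off = 18  [terminal]
2. n5.pre = -9  [-9]
3. n6.idx = true  [terminal]
4. n5.ok = 30  [C.pre + 39]
5. n5.sig = 9  [C.pre + 18]
6. n4.lim = false  [C.sig == C.ok]
7. n4.sig = false  [C.ok == C.sig]
8. n9.off = 7  [terminal]
9. n10.idx = false  [terminal]
10. n8.lim = false  [d.off > 7]
11. n8.sig = false  [c.idx == true]
12. n11.idx = false  [terminal]
13. n7.off = "zu"  ["zu"]
14. n7.lab = 26  [26]
15. n7.cnt = 30  [30]
16. n13.pre = -5  [-5]
17. n14.pre = 17  [terminal]
18. n15.cnt = -9  [terminal]
19. n16.off = 26  [terminal]
20. n13.ok = -8  [h.cnt + 1]
21. n13.sig = 10  [h.cnt + 19]
22. n12.off = "yy"  ["yy"]
23. n12.lab = 22  [C.ok + 30]
24. n12.cnt = 29  [C.ok + 37]
25. n3.lim = true  [not S₁.lim]
26. n3.sig = false  [B₁.cnt > 29]
27. n17.cnt = 0  [terminal]
28. n2.off = "nu"  ["nu"]
29. n2.lab = 29  [h.cnt * 2 + 29]
30. n2.cnt = 5  [h.cnt * -1 + 5]
31. n0.lim = false  [B.lab > 29]
32. n0.sig = true  [true]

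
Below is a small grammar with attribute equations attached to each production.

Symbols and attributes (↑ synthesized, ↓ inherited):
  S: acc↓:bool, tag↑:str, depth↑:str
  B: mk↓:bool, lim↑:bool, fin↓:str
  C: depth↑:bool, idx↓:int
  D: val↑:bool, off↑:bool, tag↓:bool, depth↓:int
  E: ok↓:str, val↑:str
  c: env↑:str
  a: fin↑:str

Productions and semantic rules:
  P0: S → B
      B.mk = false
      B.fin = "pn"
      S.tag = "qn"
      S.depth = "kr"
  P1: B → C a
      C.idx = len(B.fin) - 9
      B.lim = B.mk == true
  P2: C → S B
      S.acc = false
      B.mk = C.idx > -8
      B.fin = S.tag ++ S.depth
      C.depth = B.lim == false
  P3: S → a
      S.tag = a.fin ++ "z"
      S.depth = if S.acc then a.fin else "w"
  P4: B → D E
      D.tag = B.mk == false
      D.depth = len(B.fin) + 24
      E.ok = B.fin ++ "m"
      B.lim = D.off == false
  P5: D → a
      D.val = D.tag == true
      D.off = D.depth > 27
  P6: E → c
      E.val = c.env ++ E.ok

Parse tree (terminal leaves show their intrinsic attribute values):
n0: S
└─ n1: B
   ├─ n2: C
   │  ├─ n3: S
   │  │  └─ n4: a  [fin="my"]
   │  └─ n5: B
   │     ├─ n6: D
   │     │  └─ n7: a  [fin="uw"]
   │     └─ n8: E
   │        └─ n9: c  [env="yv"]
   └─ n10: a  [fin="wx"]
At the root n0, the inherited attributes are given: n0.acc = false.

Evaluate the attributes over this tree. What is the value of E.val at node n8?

1. n0.acc = false  [given at root]
2. n1.mk = false  [false]
3. n1.fin = "pn"  ["pn"]
4. n2.idx = -7  [len(B.fin) - 9]
5. n3.acc = false  [false]
6. n4.fin = "my"  [terminal]
7. n3.tag = "myz"  [a.fin ++ "z"]
8. n3.depth = "w"  [if S.acc then a.fin else "w"]
9. n5.mk = true  [C.idx > -8]
10. n5.fin = "myzw"  [S.tag ++ S.depth]
11. n6.tag = false  [B.mk == false]
12. n6.depth = 28  [len(B.fin) + 24]
13. n7.fin = "uw"  [terminal]
14. n6.val = false  [D.tag == true]
15. n6.off = true  [D.depth > 27]
16. n8.ok = "myzwm"  [B.fin ++ "m"]
17. n9.env = "yv"  [terminal]
18. n8.val = "yvmyzwm"  [c.env ++ E.ok]
19. n5.lim = false  [D.off == false]
20. n2.depth = true  [B.lim == false]
21. n10.fin = "wx"  [terminal]
22. n1.lim = false  [B.mk == true]
23. n0.tag = "qn"  ["qn"]
24. n0.depth = "kr"  ["kr"]

"yvmyzwm"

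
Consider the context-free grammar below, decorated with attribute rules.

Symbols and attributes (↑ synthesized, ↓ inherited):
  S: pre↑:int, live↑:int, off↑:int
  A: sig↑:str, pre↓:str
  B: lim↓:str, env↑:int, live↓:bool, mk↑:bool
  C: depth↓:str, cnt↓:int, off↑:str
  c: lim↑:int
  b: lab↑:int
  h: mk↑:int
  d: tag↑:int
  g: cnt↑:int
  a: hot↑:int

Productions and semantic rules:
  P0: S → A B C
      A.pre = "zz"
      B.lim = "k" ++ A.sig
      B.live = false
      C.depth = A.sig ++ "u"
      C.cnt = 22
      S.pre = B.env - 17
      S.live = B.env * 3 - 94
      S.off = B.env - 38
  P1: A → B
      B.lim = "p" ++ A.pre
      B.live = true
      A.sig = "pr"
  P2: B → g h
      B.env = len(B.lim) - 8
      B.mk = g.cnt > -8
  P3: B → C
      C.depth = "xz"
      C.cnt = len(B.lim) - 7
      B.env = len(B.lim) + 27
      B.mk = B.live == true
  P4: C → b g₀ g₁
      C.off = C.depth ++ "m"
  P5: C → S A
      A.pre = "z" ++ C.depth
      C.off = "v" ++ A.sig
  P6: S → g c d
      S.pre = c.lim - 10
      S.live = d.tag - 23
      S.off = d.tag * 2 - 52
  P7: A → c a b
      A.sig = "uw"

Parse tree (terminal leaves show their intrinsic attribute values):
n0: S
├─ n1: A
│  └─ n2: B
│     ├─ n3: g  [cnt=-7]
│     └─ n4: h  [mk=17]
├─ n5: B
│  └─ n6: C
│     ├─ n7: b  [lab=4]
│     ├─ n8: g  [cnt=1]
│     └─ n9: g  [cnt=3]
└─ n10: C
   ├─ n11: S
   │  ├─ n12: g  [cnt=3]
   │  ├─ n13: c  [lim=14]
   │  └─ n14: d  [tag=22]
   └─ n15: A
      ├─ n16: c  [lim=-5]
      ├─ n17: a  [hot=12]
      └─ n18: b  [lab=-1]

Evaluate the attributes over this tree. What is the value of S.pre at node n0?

13

1. n1.pre = "zz"  ["zz"]
2. n2.lim = "pzz"  ["p" ++ A.pre]
3. n2.live = true  [true]
4. n3.cnt = -7  [terminal]
5. n4.mk = 17  [terminal]
6. n2.env = -5  [len(B.lim) - 8]
7. n2.mk = true  [g.cnt > -8]
8. n1.sig = "pr"  ["pr"]
9. n5.lim = "kpr"  ["k" ++ A.sig]
10. n5.live = false  [false]
11. n6.depth = "xz"  ["xz"]
12. n6.cnt = -4  [len(B.lim) - 7]
13. n7.lab = 4  [terminal]
14. n8.cnt = 1  [terminal]
15. n9.cnt = 3  [terminal]
16. n6.off = "xzm"  [C.depth ++ "m"]
17. n5.env = 30  [len(B.lim) + 27]
18. n5.mk = false  [B.live == true]
19. n10.depth = "pru"  [A.sig ++ "u"]
20. n10.cnt = 22  [22]
21. n12.cnt = 3  [terminal]
22. n13.lim = 14  [terminal]
23. n14.tag = 22  [terminal]
24. n11.pre = 4  [c.lim - 10]
25. n11.live = -1  [d.tag - 23]
26. n11.off = -8  [d.tag * 2 - 52]
27. n15.pre = "zpru"  ["z" ++ C.depth]
28. n16.lim = -5  [terminal]
29. n17.hot = 12  [terminal]
30. n18.lab = -1  [terminal]
31. n15.sig = "uw"  ["uw"]
32. n10.off = "vuw"  ["v" ++ A.sig]
33. n0.pre = 13  [B.env - 17]
34. n0.live = -4  [B.env * 3 - 94]
35. n0.off = -8  [B.env - 38]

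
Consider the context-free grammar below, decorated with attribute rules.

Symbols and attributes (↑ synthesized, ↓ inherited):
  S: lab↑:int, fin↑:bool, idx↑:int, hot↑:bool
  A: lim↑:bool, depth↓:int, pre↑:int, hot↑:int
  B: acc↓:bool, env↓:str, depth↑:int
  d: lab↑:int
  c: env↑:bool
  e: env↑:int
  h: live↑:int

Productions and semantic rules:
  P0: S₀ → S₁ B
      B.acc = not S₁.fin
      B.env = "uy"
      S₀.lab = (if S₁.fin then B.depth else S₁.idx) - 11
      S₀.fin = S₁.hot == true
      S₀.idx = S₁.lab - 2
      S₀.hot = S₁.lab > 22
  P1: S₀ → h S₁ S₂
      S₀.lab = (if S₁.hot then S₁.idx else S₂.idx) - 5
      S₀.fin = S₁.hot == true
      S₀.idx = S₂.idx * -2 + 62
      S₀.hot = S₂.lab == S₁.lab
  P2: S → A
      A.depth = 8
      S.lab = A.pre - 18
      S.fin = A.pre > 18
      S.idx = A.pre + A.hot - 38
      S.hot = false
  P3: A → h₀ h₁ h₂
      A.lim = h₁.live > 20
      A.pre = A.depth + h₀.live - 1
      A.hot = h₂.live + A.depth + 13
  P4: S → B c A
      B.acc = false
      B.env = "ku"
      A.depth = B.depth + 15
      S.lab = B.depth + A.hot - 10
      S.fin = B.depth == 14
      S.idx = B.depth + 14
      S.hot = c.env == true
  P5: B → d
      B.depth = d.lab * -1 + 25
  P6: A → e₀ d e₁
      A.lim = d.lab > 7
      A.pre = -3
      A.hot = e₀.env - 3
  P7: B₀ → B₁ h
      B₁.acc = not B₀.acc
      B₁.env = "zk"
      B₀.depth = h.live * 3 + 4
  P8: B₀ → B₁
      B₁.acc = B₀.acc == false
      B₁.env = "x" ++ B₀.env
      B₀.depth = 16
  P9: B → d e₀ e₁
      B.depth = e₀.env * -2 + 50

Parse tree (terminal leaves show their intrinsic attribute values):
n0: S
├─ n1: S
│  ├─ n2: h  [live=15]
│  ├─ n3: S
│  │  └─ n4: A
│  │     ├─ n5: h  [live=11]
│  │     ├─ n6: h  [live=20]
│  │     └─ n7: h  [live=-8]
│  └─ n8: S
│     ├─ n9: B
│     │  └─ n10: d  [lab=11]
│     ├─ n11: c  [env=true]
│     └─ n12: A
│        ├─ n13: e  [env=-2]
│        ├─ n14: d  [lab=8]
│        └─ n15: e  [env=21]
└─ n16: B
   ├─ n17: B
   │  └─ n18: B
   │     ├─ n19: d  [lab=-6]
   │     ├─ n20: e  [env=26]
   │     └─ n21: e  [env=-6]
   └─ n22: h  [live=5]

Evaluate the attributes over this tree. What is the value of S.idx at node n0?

1. n2.live = 15  [terminal]
2. n4.depth = 8  [8]
3. n5.live = 11  [terminal]
4. n6.live = 20  [terminal]
5. n7.live = -8  [terminal]
6. n4.lim = false  [h₁.live > 20]
7. n4.pre = 18  [A.depth + h₀.live - 1]
8. n4.hot = 13  [h₂.live + A.depth + 13]
9. n3.lab = 0  [A.pre - 18]
10. n3.fin = false  [A.pre > 18]
11. n3.idx = -7  [A.pre + A.hot - 38]
12. n3.hot = false  [false]
13. n9.acc = false  [false]
14. n9.env = "ku"  ["ku"]
15. n10.lab = 11  [terminal]
16. n9.depth = 14  [d.lab * -1 + 25]
17. n11.env = true  [terminal]
18. n12.depth = 29  [B.depth + 15]
19. n13.env = -2  [terminal]
20. n14.lab = 8  [terminal]
21. n15.env = 21  [terminal]
22. n12.lim = true  [d.lab > 7]
23. n12.pre = -3  [-3]
24. n12.hot = -5  [e₀.env - 3]
25. n8.lab = -1  [B.depth + A.hot - 10]
26. n8.fin = true  [B.depth == 14]
27. n8.idx = 28  [B.depth + 14]
28. n8.hot = true  [c.env == true]
29. n1.lab = 23  [(if S₁.hot then S₁.idx else S₂.idx) - 5]
30. n1.fin = false  [S₁.hot == true]
31. n1.idx = 6  [S₂.idx * -2 + 62]
32. n1.hot = false  [S₂.lab == S₁.lab]
33. n16.acc = true  [not S₁.fin]
34. n16.env = "uy"  ["uy"]
35. n17.acc = false  [not B₀.acc]
36. n17.env = "zk"  ["zk"]
37. n18.acc = true  [B₀.acc == false]
38. n18.env = "xzk"  ["x" ++ B₀.env]
39. n19.lab = -6  [terminal]
40. n20.env = 26  [terminal]
41. n21.env = -6  [terminal]
42. n18.depth = -2  [e₀.env * -2 + 50]
43. n17.depth = 16  [16]
44. n22.live = 5  [terminal]
45. n16.depth = 19  [h.live * 3 + 4]
46. n0.lab = -5  [(if S₁.fin then B.depth else S₁.idx) - 11]
47. n0.fin = false  [S₁.hot == true]
48. n0.idx = 21  [S₁.lab - 2]
49. n0.hot = true  [S₁.lab > 22]

21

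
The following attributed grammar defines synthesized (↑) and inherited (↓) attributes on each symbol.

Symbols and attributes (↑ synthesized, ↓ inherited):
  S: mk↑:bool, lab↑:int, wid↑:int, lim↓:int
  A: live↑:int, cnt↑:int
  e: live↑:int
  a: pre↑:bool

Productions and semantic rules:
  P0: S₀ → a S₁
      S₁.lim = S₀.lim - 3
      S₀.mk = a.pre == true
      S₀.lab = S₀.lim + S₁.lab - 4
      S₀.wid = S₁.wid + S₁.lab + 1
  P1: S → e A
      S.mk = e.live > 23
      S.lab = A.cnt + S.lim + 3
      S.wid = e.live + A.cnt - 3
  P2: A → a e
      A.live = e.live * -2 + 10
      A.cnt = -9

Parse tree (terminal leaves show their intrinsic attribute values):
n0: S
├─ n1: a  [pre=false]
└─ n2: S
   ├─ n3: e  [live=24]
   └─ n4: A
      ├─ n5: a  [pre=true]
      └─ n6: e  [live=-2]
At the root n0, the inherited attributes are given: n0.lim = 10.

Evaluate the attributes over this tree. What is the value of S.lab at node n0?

7

1. n0.lim = 10  [given at root]
2. n1.pre = false  [terminal]
3. n2.lim = 7  [S₀.lim - 3]
4. n3.live = 24  [terminal]
5. n5.pre = true  [terminal]
6. n6.live = -2  [terminal]
7. n4.live = 14  [e.live * -2 + 10]
8. n4.cnt = -9  [-9]
9. n2.mk = true  [e.live > 23]
10. n2.lab = 1  [A.cnt + S.lim + 3]
11. n2.wid = 12  [e.live + A.cnt - 3]
12. n0.mk = false  [a.pre == true]
13. n0.lab = 7  [S₀.lim + S₁.lab - 4]
14. n0.wid = 14  [S₁.wid + S₁.lab + 1]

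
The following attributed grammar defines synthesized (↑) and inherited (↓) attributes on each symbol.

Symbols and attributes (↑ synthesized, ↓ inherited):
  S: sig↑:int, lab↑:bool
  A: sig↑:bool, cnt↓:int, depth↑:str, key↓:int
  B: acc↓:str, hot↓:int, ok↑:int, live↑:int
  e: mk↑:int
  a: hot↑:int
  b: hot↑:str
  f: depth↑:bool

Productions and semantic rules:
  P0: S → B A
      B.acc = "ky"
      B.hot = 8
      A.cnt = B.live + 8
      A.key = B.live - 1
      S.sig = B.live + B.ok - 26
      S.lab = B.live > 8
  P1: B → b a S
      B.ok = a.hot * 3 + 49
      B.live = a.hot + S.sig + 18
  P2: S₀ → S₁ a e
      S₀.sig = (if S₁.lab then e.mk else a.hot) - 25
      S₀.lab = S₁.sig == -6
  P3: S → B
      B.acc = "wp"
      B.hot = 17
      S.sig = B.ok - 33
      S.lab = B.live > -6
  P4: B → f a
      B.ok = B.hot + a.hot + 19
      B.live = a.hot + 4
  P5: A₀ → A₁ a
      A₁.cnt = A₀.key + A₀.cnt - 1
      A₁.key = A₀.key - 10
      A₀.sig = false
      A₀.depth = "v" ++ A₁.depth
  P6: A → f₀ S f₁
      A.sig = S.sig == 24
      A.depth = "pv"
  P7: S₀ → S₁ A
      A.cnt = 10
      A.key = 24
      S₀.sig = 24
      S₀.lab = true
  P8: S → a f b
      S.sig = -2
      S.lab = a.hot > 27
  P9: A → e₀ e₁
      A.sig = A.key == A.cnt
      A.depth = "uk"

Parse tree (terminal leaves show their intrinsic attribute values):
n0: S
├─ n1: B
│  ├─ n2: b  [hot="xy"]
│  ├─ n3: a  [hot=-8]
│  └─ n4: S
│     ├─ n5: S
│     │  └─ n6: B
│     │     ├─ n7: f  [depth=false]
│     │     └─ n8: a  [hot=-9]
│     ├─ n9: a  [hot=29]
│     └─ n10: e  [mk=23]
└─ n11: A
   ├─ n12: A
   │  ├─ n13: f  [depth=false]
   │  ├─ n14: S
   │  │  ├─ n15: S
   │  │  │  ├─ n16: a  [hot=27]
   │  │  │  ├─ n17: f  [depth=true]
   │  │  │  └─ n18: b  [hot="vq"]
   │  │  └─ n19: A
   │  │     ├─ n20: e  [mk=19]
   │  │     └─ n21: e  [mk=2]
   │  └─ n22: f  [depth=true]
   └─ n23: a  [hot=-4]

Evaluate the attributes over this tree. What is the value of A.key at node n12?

1. n1.acc = "ky"  ["ky"]
2. n1.hot = 8  [8]
3. n2.hot = "xy"  [terminal]
4. n3.hot = -8  [terminal]
5. n6.acc = "wp"  ["wp"]
6. n6.hot = 17  [17]
7. n7.depth = false  [terminal]
8. n8.hot = -9  [terminal]
9. n6.ok = 27  [B.hot + a.hot + 19]
10. n6.live = -5  [a.hot + 4]
11. n5.sig = -6  [B.ok - 33]
12. n5.lab = true  [B.live > -6]
13. n9.hot = 29  [terminal]
14. n10.mk = 23  [terminal]
15. n4.sig = -2  [(if S₁.lab then e.mk else a.hot) - 25]
16. n4.lab = true  [S₁.sig == -6]
17. n1.ok = 25  [a.hot * 3 + 49]
18. n1.live = 8  [a.hot + S.sig + 18]
19. n11.cnt = 16  [B.live + 8]
20. n11.key = 7  [B.live - 1]
21. n12.cnt = 22  [A₀.key + A₀.cnt - 1]
22. n12.key = -3  [A₀.key - 10]
23. n13.depth = false  [terminal]
24. n16.hot = 27  [terminal]
25. n17.depth = true  [terminal]
26. n18.hot = "vq"  [terminal]
27. n15.sig = -2  [-2]
28. n15.lab = false  [a.hot > 27]
29. n19.cnt = 10  [10]
30. n19.key = 24  [24]
31. n20.mk = 19  [terminal]
32. n21.mk = 2  [terminal]
33. n19.sig = false  [A.key == A.cnt]
34. n19.depth = "uk"  ["uk"]
35. n14.sig = 24  [24]
36. n14.lab = true  [true]
37. n22.depth = true  [terminal]
38. n12.sig = true  [S.sig == 24]
39. n12.depth = "pv"  ["pv"]
40. n23.hot = -4  [terminal]
41. n11.sig = false  [false]
42. n11.depth = "vpv"  ["v" ++ A₁.depth]
43. n0.sig = 7  [B.live + B.ok - 26]
44. n0.lab = false  [B.live > 8]

-3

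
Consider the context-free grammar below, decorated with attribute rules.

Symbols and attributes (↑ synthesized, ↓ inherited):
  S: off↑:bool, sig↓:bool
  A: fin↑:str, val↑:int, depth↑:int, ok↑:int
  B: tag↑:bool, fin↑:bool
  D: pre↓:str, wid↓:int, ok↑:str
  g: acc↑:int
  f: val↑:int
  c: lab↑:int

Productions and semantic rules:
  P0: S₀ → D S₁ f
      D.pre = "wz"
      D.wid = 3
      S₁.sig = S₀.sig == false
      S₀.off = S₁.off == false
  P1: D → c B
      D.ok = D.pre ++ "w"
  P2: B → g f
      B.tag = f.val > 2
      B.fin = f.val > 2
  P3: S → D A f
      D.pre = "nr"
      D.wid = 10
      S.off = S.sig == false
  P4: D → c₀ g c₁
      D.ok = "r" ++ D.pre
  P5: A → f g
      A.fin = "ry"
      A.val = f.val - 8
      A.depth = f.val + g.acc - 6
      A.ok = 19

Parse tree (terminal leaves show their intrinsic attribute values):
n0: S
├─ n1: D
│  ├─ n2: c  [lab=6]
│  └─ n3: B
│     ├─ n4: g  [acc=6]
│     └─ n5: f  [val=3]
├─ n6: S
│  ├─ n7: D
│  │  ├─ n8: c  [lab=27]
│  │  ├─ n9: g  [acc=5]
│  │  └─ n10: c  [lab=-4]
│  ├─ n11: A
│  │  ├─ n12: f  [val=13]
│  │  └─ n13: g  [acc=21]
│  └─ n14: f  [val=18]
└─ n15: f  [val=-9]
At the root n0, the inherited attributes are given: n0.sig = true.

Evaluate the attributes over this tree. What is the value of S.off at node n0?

false

1. n0.sig = true  [given at root]
2. n1.pre = "wz"  ["wz"]
3. n1.wid = 3  [3]
4. n2.lab = 6  [terminal]
5. n4.acc = 6  [terminal]
6. n5.val = 3  [terminal]
7. n3.tag = true  [f.val > 2]
8. n3.fin = true  [f.val > 2]
9. n1.ok = "wzw"  [D.pre ++ "w"]
10. n6.sig = false  [S₀.sig == false]
11. n7.pre = "nr"  ["nr"]
12. n7.wid = 10  [10]
13. n8.lab = 27  [terminal]
14. n9.acc = 5  [terminal]
15. n10.lab = -4  [terminal]
16. n7.ok = "rnr"  ["r" ++ D.pre]
17. n12.val = 13  [terminal]
18. n13.acc = 21  [terminal]
19. n11.fin = "ry"  ["ry"]
20. n11.val = 5  [f.val - 8]
21. n11.depth = 28  [f.val + g.acc - 6]
22. n11.ok = 19  [19]
23. n14.val = 18  [terminal]
24. n6.off = true  [S.sig == false]
25. n15.val = -9  [terminal]
26. n0.off = false  [S₁.off == false]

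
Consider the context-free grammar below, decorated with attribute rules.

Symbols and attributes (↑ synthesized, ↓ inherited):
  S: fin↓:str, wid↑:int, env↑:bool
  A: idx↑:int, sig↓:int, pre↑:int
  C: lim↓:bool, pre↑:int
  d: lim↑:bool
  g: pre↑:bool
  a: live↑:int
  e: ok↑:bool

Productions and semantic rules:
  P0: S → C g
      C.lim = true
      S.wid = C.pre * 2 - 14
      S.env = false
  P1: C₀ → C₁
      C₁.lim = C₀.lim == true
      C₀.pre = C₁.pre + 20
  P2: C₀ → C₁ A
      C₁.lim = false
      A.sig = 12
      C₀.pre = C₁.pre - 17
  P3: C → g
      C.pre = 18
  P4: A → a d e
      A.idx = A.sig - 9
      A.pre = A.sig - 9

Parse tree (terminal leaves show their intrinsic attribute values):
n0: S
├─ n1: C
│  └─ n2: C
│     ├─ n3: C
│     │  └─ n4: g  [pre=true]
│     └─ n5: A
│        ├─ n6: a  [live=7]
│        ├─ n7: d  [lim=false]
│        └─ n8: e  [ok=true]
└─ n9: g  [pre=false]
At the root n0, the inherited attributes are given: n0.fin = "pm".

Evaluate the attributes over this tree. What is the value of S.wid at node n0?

1. n0.fin = "pm"  [given at root]
2. n1.lim = true  [true]
3. n2.lim = true  [C₀.lim == true]
4. n3.lim = false  [false]
5. n4.pre = true  [terminal]
6. n3.pre = 18  [18]
7. n5.sig = 12  [12]
8. n6.live = 7  [terminal]
9. n7.lim = false  [terminal]
10. n8.ok = true  [terminal]
11. n5.idx = 3  [A.sig - 9]
12. n5.pre = 3  [A.sig - 9]
13. n2.pre = 1  [C₁.pre - 17]
14. n1.pre = 21  [C₁.pre + 20]
15. n9.pre = false  [terminal]
16. n0.wid = 28  [C.pre * 2 - 14]
17. n0.env = false  [false]

28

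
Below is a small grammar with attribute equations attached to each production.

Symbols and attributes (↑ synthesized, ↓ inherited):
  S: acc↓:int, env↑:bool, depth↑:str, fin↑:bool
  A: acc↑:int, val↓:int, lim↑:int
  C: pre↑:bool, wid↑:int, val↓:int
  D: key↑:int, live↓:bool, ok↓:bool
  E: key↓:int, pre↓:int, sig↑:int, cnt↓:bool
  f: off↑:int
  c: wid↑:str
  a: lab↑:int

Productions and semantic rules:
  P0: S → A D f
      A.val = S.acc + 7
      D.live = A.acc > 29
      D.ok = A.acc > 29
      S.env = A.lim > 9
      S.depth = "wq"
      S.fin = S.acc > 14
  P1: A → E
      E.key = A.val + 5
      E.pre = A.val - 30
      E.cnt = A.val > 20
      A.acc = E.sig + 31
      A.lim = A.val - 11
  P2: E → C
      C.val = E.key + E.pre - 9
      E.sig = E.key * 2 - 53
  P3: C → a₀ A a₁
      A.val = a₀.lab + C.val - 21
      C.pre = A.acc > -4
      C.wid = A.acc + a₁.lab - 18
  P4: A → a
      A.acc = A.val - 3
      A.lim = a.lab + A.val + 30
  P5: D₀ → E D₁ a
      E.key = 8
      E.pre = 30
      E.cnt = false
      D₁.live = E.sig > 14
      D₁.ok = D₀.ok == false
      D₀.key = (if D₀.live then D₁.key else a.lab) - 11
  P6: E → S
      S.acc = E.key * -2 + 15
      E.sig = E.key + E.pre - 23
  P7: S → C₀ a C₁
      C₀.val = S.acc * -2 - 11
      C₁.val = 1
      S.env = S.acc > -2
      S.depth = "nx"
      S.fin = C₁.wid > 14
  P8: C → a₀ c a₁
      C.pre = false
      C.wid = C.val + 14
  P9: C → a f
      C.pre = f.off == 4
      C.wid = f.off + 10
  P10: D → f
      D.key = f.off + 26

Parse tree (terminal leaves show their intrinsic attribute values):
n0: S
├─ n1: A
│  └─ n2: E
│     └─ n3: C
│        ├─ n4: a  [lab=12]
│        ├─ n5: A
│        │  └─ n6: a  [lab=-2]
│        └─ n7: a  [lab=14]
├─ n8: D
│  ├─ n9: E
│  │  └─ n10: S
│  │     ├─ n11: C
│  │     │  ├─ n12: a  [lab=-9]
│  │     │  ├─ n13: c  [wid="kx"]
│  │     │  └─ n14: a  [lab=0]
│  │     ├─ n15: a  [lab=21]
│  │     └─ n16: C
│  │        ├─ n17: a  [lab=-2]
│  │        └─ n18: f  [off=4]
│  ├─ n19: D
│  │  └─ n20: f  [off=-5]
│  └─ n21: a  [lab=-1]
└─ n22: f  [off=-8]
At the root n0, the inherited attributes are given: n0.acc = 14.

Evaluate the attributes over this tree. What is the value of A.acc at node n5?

1. n0.acc = 14  [given at root]
2. n1.val = 21  [S.acc + 7]
3. n2.key = 26  [A.val + 5]
4. n2.pre = -9  [A.val - 30]
5. n2.cnt = true  [A.val > 20]
6. n3.val = 8  [E.key + E.pre - 9]
7. n4.lab = 12  [terminal]
8. n5.val = -1  [a₀.lab + C.val - 21]
9. n6.lab = -2  [terminal]
10. n5.acc = -4  [A.val - 3]
11. n5.lim = 27  [a.lab + A.val + 30]
12. n7.lab = 14  [terminal]
13. n3.pre = false  [A.acc > -4]
14. n3.wid = -8  [A.acc + a₁.lab - 18]
15. n2.sig = -1  [E.key * 2 - 53]
16. n1.acc = 30  [E.sig + 31]
17. n1.lim = 10  [A.val - 11]
18. n8.live = true  [A.acc > 29]
19. n8.ok = true  [A.acc > 29]
20. n9.key = 8  [8]
21. n9.pre = 30  [30]
22. n9.cnt = false  [false]
23. n10.acc = -1  [E.key * -2 + 15]
24. n11.val = -9  [S.acc * -2 - 11]
25. n12.lab = -9  [terminal]
26. n13.wid = "kx"  [terminal]
27. n14.lab = 0  [terminal]
28. n11.pre = false  [false]
29. n11.wid = 5  [C.val + 14]
30. n15.lab = 21  [terminal]
31. n16.val = 1  [1]
32. n17.lab = -2  [terminal]
33. n18.off = 4  [terminal]
34. n16.pre = true  [f.off == 4]
35. n16.wid = 14  [f.off + 10]
36. n10.env = true  [S.acc > -2]
37. n10.depth = "nx"  ["nx"]
38. n10.fin = false  [C₁.wid > 14]
39. n9.sig = 15  [E.key + E.pre - 23]
40. n19.live = true  [E.sig > 14]
41. n19.ok = false  [D₀.ok == false]
42. n20.off = -5  [terminal]
43. n19.key = 21  [f.off + 26]
44. n21.lab = -1  [terminal]
45. n8.key = 10  [(if D₀.live then D₁.key else a.lab) - 11]
46. n22.off = -8  [terminal]
47. n0.env = true  [A.lim > 9]
48. n0.depth = "wq"  ["wq"]
49. n0.fin = false  [S.acc > 14]

-4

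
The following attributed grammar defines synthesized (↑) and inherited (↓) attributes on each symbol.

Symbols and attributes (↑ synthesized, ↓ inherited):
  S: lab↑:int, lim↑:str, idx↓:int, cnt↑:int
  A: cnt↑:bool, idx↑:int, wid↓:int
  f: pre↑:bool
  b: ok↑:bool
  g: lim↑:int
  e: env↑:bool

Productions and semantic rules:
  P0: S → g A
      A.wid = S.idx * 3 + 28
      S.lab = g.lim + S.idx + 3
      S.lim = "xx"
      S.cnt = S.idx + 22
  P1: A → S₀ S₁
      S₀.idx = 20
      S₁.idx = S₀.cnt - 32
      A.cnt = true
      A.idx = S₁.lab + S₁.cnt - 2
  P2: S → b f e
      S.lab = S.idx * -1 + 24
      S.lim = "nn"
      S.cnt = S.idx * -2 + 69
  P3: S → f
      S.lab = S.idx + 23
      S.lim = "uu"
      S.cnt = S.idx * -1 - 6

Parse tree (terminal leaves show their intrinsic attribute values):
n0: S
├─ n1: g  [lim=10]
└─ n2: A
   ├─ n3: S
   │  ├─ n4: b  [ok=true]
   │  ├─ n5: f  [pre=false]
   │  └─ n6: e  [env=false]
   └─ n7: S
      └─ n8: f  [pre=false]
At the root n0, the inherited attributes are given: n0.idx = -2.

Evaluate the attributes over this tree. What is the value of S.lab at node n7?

1. n0.idx = -2  [given at root]
2. n1.lim = 10  [terminal]
3. n2.wid = 22  [S.idx * 3 + 28]
4. n3.idx = 20  [20]
5. n4.ok = true  [terminal]
6. n5.pre = false  [terminal]
7. n6.env = false  [terminal]
8. n3.lab = 4  [S.idx * -1 + 24]
9. n3.lim = "nn"  ["nn"]
10. n3.cnt = 29  [S.idx * -2 + 69]
11. n7.idx = -3  [S₀.cnt - 32]
12. n8.pre = false  [terminal]
13. n7.lab = 20  [S.idx + 23]
14. n7.lim = "uu"  ["uu"]
15. n7.cnt = -3  [S.idx * -1 - 6]
16. n2.cnt = true  [true]
17. n2.idx = 15  [S₁.lab + S₁.cnt - 2]
18. n0.lab = 11  [g.lim + S.idx + 3]
19. n0.lim = "xx"  ["xx"]
20. n0.cnt = 20  [S.idx + 22]

20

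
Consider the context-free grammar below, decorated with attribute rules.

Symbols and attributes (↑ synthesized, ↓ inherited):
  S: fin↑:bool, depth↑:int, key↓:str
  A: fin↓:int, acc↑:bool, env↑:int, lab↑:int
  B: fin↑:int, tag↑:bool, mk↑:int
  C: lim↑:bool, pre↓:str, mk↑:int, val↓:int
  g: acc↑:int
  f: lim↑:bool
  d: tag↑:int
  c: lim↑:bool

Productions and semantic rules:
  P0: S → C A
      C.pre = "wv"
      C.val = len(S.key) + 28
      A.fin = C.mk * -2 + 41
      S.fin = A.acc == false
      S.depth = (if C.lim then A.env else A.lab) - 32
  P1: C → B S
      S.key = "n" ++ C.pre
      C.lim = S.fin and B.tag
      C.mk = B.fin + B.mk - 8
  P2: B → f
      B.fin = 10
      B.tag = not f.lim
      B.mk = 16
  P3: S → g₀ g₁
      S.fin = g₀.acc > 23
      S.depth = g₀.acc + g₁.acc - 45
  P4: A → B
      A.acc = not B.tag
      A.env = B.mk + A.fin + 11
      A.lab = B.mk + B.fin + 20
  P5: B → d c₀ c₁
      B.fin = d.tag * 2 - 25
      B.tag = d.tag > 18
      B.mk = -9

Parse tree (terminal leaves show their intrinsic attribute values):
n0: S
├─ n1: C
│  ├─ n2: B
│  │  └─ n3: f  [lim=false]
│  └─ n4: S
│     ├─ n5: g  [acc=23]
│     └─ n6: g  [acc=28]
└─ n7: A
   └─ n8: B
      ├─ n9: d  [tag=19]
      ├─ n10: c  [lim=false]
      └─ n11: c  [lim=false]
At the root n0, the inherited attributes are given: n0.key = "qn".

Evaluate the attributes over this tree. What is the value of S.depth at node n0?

1. n0.key = "qn"  [given at root]
2. n1.pre = "wv"  ["wv"]
3. n1.val = 30  [len(S.key) + 28]
4. n3.lim = false  [terminal]
5. n2.fin = 10  [10]
6. n2.tag = true  [not f.lim]
7. n2.mk = 16  [16]
8. n4.key = "nwv"  ["n" ++ C.pre]
9. n5.acc = 23  [terminal]
10. n6.acc = 28  [terminal]
11. n4.fin = false  [g₀.acc > 23]
12. n4.depth = 6  [g₀.acc + g₁.acc - 45]
13. n1.lim = false  [S.fin and B.tag]
14. n1.mk = 18  [B.fin + B.mk - 8]
15. n7.fin = 5  [C.mk * -2 + 41]
16. n9.tag = 19  [terminal]
17. n10.lim = false  [terminal]
18. n11.lim = false  [terminal]
19. n8.fin = 13  [d.tag * 2 - 25]
20. n8.tag = true  [d.tag > 18]
21. n8.mk = -9  [-9]
22. n7.acc = false  [not B.tag]
23. n7.env = 7  [B.mk + A.fin + 11]
24. n7.lab = 24  [B.mk + B.fin + 20]
25. n0.fin = true  [A.acc == false]
26. n0.depth = -8  [(if C.lim then A.env else A.lab) - 32]

-8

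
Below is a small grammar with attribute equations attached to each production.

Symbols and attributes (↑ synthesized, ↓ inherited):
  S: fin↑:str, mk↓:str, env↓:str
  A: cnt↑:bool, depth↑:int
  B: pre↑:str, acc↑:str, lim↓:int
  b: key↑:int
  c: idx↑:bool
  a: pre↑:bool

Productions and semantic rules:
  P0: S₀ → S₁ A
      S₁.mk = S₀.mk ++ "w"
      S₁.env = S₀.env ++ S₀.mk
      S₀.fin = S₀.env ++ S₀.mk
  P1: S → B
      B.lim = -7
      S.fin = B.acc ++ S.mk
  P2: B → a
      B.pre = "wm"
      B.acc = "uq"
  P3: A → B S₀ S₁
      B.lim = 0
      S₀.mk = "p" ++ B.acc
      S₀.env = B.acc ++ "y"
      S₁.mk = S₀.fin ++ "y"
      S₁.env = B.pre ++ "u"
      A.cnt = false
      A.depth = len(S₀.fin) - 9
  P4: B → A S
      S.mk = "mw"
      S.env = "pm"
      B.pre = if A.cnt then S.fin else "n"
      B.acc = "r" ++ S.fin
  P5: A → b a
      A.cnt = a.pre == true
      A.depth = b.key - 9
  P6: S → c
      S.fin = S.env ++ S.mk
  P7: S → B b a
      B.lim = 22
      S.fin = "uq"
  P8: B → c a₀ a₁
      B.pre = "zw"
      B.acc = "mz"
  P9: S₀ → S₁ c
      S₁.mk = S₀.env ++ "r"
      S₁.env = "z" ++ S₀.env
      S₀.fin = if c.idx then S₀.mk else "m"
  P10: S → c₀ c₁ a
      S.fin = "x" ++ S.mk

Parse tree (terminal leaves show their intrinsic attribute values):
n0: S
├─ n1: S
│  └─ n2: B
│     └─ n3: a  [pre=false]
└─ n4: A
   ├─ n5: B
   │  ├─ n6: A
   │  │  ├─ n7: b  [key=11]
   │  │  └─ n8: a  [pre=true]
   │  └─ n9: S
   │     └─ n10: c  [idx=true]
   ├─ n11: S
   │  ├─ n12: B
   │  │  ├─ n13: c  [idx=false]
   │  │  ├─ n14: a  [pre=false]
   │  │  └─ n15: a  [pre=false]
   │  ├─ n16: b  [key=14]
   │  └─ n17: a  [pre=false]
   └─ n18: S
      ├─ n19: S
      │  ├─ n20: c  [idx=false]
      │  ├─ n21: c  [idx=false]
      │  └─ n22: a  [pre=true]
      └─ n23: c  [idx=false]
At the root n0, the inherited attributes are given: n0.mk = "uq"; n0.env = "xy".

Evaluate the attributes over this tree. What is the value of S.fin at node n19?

"xpmmwur"

1. n0.mk = "uq"  [given at root]
2. n0.env = "xy"  [given at root]
3. n1.mk = "uqw"  [S₀.mk ++ "w"]
4. n1.env = "xyuq"  [S₀.env ++ S₀.mk]
5. n2.lim = -7  [-7]
6. n3.pre = false  [terminal]
7. n2.pre = "wm"  ["wm"]
8. n2.acc = "uq"  ["uq"]
9. n1.fin = "uquqw"  [B.acc ++ S.mk]
10. n5.lim = 0  [0]
11. n7.key = 11  [terminal]
12. n8.pre = true  [terminal]
13. n6.cnt = true  [a.pre == true]
14. n6.depth = 2  [b.key - 9]
15. n9.mk = "mw"  ["mw"]
16. n9.env = "pm"  ["pm"]
17. n10.idx = true  [terminal]
18. n9.fin = "pmmw"  [S.env ++ S.mk]
19. n5.pre = "pmmw"  [if A.cnt then S.fin else "n"]
20. n5.acc = "rpmmw"  ["r" ++ S.fin]
21. n11.mk = "prpmmw"  ["p" ++ B.acc]
22. n11.env = "rpmmwy"  [B.acc ++ "y"]
23. n12.lim = 22  [22]
24. n13.idx = false  [terminal]
25. n14.pre = false  [terminal]
26. n15.pre = false  [terminal]
27. n12.pre = "zw"  ["zw"]
28. n12.acc = "mz"  ["mz"]
29. n16.key = 14  [terminal]
30. n17.pre = false  [terminal]
31. n11.fin = "uq"  ["uq"]
32. n18.mk = "uqy"  [S₀.fin ++ "y"]
33. n18.env = "pmmwu"  [B.pre ++ "u"]
34. n19.mk = "pmmwur"  [S₀.env ++ "r"]
35. n19.env = "zpmmwu"  ["z" ++ S₀.env]
36. n20.idx = false  [terminal]
37. n21.idx = false  [terminal]
38. n22.pre = true  [terminal]
39. n19.fin = "xpmmwur"  ["x" ++ S.mk]
40. n23.idx = false  [terminal]
41. n18.fin = "m"  [if c.idx then S₀.mk else "m"]
42. n4.cnt = false  [false]
43. n4.depth = -7  [len(S₀.fin) - 9]
44. n0.fin = "xyuq"  [S₀.env ++ S₀.mk]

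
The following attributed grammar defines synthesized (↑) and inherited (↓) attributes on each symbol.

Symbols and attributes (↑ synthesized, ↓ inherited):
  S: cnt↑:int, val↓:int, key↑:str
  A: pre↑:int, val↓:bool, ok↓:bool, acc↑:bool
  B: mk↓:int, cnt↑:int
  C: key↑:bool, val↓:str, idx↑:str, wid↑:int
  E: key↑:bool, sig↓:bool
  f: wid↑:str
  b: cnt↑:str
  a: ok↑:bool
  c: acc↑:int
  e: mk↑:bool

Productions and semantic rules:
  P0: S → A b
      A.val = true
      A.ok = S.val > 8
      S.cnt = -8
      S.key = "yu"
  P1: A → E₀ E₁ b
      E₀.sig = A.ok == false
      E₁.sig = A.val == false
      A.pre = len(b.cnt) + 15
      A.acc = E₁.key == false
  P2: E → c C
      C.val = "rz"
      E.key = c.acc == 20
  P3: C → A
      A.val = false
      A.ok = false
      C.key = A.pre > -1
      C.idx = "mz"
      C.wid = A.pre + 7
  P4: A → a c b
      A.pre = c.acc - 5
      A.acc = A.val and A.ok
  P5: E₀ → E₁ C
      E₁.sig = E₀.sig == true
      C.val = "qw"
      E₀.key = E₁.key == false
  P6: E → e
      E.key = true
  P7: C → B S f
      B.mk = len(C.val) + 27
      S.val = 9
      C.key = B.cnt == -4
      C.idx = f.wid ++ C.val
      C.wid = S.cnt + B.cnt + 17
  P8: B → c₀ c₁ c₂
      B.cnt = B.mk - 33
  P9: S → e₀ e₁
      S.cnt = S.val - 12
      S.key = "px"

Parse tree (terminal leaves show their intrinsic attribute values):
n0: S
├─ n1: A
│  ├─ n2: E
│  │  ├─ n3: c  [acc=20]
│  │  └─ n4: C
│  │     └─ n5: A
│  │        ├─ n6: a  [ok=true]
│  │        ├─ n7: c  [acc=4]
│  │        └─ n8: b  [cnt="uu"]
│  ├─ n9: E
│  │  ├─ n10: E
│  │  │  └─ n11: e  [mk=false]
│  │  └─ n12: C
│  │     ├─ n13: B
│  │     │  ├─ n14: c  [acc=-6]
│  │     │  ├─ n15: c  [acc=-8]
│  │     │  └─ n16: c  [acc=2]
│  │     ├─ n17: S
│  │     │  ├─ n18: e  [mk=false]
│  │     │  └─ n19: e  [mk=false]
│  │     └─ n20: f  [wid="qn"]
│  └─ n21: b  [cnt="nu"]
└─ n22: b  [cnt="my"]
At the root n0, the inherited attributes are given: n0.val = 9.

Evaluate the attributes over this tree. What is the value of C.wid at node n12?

1. n0.val = 9  [given at root]
2. n1.val = true  [true]
3. n1.ok = true  [S.val > 8]
4. n2.sig = false  [A.ok == false]
5. n3.acc = 20  [terminal]
6. n4.val = "rz"  ["rz"]
7. n5.val = false  [false]
8. n5.ok = false  [false]
9. n6.ok = true  [terminal]
10. n7.acc = 4  [terminal]
11. n8.cnt = "uu"  [terminal]
12. n5.pre = -1  [c.acc - 5]
13. n5.acc = false  [A.val and A.ok]
14. n4.key = false  [A.pre > -1]
15. n4.idx = "mz"  ["mz"]
16. n4.wid = 6  [A.pre + 7]
17. n2.key = true  [c.acc == 20]
18. n9.sig = false  [A.val == false]
19. n10.sig = false  [E₀.sig == true]
20. n11.mk = false  [terminal]
21. n10.key = true  [true]
22. n12.val = "qw"  ["qw"]
23. n13.mk = 29  [len(C.val) + 27]
24. n14.acc = -6  [terminal]
25. n15.acc = -8  [terminal]
26. n16.acc = 2  [terminal]
27. n13.cnt = -4  [B.mk - 33]
28. n17.val = 9  [9]
29. n18.mk = false  [terminal]
30. n19.mk = false  [terminal]
31. n17.cnt = -3  [S.val - 12]
32. n17.key = "px"  ["px"]
33. n20.wid = "qn"  [terminal]
34. n12.key = true  [B.cnt == -4]
35. n12.idx = "qnqw"  [f.wid ++ C.val]
36. n12.wid = 10  [S.cnt + B.cnt + 17]
37. n9.key = false  [E₁.key == false]
38. n21.cnt = "nu"  [terminal]
39. n1.pre = 17  [len(b.cnt) + 15]
40. n1.acc = true  [E₁.key == false]
41. n22.cnt = "my"  [terminal]
42. n0.cnt = -8  [-8]
43. n0.key = "yu"  ["yu"]

10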